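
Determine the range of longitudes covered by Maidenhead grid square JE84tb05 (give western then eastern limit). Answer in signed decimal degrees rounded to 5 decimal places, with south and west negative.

17.58333, 17.59167

Field J=9, E=4: +9·20° lon, +4·10° lat → SW at lon 0°, lat -50°.
Square 8, 4: +8·2° lon, +4·1° lat → SW at lon 16°, lat -46°.
Subsquare t=19, b=1: +19·0.0833333° lon, +1·0.0416667° lat → SW at lon 17.5833°, lat -45.9583°.
Extended square 0, 5: +0·0.00833333° lon, +5·0.00416667° lat → SW at lon 17.5833°, lat -45.9375°.
Cell spans 0.00833333° lon × 0.00416667° lat.
west 17.58333, east 17.59167.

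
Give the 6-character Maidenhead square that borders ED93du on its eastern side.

ED93eu

Longitude subsquare d = 3; +1 → 4 = e.
The latitude characters are unchanged.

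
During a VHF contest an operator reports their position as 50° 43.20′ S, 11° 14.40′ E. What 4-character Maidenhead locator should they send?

Add 180° to longitude and 90° to latitude: 191.24, 39.28.
Field (20°×10°, letters A–R): 191.24/20 → 9 → J, 39.28/10 → 3 → D; chars JD.
Square (2°×1°, digits 0–9): 11.24/2 → 5, 9.28/1 → 9; chars 59.

JD59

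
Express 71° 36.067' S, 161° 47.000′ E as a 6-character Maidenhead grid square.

RB08vj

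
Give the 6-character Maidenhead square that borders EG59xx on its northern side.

EH50xa

Latitude subsquare x = 23; +1 → 24, wraps to 0 = a, carry into square.
Latitude square 9; +1 → 10, wraps to 0, carry into field.
Latitude field G = 6; +1 → 7 = H.
The longitude characters are unchanged.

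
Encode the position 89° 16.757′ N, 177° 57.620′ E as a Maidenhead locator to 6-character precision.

RR89xg

Offset from 180°W / 90°S: lon 357.9603°, lat 179.2793°.
Field: 357.9603/20 → 17 → R, 179.2793/10 → 17 → R; chars RR.
Square: 17.9603/2 → 8, 9.2793/1 → 9; chars 89.
Subsquare: 1.9603/0.0833333 → 23 → x, 0.2793/0.0416667 → 6 → g; chars xg.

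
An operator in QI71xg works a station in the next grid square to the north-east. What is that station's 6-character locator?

Longitude subsquare x = 23; +1 → 24, wraps to 0 = a, carry into square.
Longitude square 7; +1 → 8.
Latitude subsquare g = 6; +1 → 7 = h.

QI81ah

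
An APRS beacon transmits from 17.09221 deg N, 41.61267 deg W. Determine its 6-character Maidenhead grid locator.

Offset from 180°W / 90°S: lon 138.3873°, lat 107.0922°.
Field: 138.3873/20 → 6 → G, 107.0922/10 → 10 → K; chars GK.
Square: 18.3873/2 → 9, 7.0922/1 → 7; chars 97.
Subsquare: 0.3873/0.0833333 → 4 → e, 0.0922/0.0416667 → 2 → c; chars ec.

GK97ec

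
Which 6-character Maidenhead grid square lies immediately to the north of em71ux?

EM72ua

Latitude subsquare x = 23; +1 → 24, wraps to 0 = a, carry into square.
Latitude square 1; +1 → 2.
The longitude characters are unchanged.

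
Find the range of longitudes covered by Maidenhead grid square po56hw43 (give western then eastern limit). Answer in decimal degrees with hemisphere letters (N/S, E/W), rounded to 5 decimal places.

Field P=15, O=14: +15·20° lon, +14·10° lat → SW at lon 120°, lat 50°.
Square 5, 6: +5·2° lon, +6·1° lat → SW at lon 130°, lat 56°.
Subsquare h=7, w=22: +7·0.0833333° lon, +22·0.0416667° lat → SW at lon 130.583°, lat 56.9167°.
Extended square 4, 3: +4·0.00833333° lon, +3·0.00416667° lat → SW at lon 130.617°, lat 56.9292°.
Cell spans 0.00833333° lon × 0.00416667° lat.
west 130.61667° E, east 130.62500° E.

130.61667° E, 130.62500° E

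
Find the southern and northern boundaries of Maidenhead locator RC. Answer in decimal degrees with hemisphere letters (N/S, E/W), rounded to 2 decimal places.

Field R=17, C=2: +17·20° lon, +2·10° lat → SW at lon 160°, lat -70°.
Cell spans 20° lon × 10° lat.
south 70.00° S, north 60.00° S.

70.00° S, 60.00° S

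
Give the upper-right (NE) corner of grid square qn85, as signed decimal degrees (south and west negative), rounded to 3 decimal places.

Field Q=16, N=13: +16·20° lon, +13·10° lat → SW at lon 140°, lat 40°.
Square 8, 5: +8·2° lon, +5·1° lat → SW at lon 156°, lat 45°.
Cell spans 2° lon × 1° lat. NE corner is SW corner plus one full cell.
latitude 46.000, longitude 158.000.

46.000, 158.000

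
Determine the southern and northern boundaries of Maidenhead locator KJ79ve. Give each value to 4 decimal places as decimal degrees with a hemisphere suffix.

9.1667° N, 9.2083° N

Field K=10, J=9: +10·20° lon, +9·10° lat → SW at lon 20°, lat 0°.
Square 7, 9: +7·2° lon, +9·1° lat → SW at lon 34°, lat 9°.
Subsquare v=21, e=4: +21·0.0833333° lon, +4·0.0416667° lat → SW at lon 35.75°, lat 9.16667°.
Cell spans 0.0833333° lon × 0.0416667° lat.
south 9.1667° N, north 9.2083° N.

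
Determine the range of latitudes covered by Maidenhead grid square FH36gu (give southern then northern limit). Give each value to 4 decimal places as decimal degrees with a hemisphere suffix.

Field F=5, H=7: +5·20° lon, +7·10° lat → SW at lon -80°, lat -20°.
Square 3, 6: +3·2° lon, +6·1° lat → SW at lon -74°, lat -14°.
Subsquare g=6, u=20: +6·0.0833333° lon, +20·0.0416667° lat → SW at lon -73.5°, lat -13.1667°.
Cell spans 0.0833333° lon × 0.0416667° lat.
south 13.1667° S, north 13.1250° S.

13.1667° S, 13.1250° S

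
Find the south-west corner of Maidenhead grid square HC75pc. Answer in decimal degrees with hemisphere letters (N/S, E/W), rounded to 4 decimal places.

64.9167° S, 24.7500° W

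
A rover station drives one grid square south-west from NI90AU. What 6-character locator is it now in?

NI80xt

Longitude subsquare a = 0; −1 → -1, wraps to 23 = x, carry into square.
Longitude square 9; −1 → 8.
Latitude subsquare u = 20; −1 → 19 = t.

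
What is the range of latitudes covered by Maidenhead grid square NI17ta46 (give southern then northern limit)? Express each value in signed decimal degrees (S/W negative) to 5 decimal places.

-2.97500, -2.97083

Field N=13, I=8: +13·20° lon, +8·10° lat → SW at lon 80°, lat -10°.
Square 1, 7: +1·2° lon, +7·1° lat → SW at lon 82°, lat -3°.
Subsquare t=19, a=0: +19·0.0833333° lon, +0·0.0416667° lat → SW at lon 83.5833°, lat -3°.
Extended square 4, 6: +4·0.00833333° lon, +6·0.00416667° lat → SW at lon 83.6167°, lat -2.975°.
Cell spans 0.00833333° lon × 0.00416667° lat.
south -2.97500, north -2.97083.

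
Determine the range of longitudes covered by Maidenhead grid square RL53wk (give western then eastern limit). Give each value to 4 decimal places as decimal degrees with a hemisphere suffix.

171.8333° E, 171.9167° E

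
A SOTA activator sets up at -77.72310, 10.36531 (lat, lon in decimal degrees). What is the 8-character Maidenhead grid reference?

JB52eg36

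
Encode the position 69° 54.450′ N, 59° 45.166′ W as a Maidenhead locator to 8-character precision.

Shift to the Maidenhead origin (180°W, 90°S): lon 120.24723, lat 159.90750.
Field: lon ⌊120.24723/20⌋ = 6 → G; lat ⌊159.90750/10⌋ = 15 → P.
Square: lon ⌊0.24723/2⌋ = 0; lat ⌊9.90750/1⌋ = 9.
Subsquare: lon ⌊0.24723/0.0833333⌋ = 2 → c; lat ⌊0.90750/0.0416667⌋ = 21 → v.
Extended square: lon ⌊0.08057/0.00833333⌋ = 9; lat ⌊0.03250/0.00416667⌋ = 7.

GP09cv97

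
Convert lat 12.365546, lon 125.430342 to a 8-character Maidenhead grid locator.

Shift to the Maidenhead origin (180°W, 90°S): lon 305.43034, lat 102.36555.
Field: 305.43034/20 → 15 → P, 102.36555/10 → 10 → K; chars PK.
Square: 5.43034/2 → 2, 2.36555/1 → 2; chars 22.
Subsquare: 1.43034/0.0833333 → 17 → r, 0.36555/0.0416667 → 8 → i; chars ri.
Extended square: 0.01368/0.00833333 → 1, 0.03221/0.00416667 → 7; chars 17.

PK22ri17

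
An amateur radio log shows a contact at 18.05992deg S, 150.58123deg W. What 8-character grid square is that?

BH41rw05

Shift to the Maidenhead origin (180°W, 90°S): lon 29.41877, lat 71.94008.
Field: lon ⌊29.41877/20⌋ = 1 → B; lat ⌊71.94008/10⌋ = 7 → H.
Square: lon ⌊9.41877/2⌋ = 4; lat ⌊1.94008/1⌋ = 1.
Subsquare: lon ⌊1.41877/0.0833333⌋ = 17 → r; lat ⌊0.94008/0.0416667⌋ = 22 → w.
Extended square: lon ⌊0.00210/0.00833333⌋ = 0; lat ⌊0.02341/0.00416667⌋ = 5.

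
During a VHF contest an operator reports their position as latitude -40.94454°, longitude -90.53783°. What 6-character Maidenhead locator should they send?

EE49rb

Add 180° to longitude and 90° to latitude: 89.4622, 49.0555.
Field (20°×10°, letters A–R): lon ⌊89.4622/20⌋ = 4 → E; lat ⌊49.0555/10⌋ = 4 → E.
Square (2°×1°, digits 0–9): lon ⌊9.4622/2⌋ = 4; lat ⌊9.0555/1⌋ = 9.
Subsquare (5′×2.5′, letters a–x): lon ⌊1.4622/0.0833333⌋ = 17 → r; lat ⌊0.0555/0.0416667⌋ = 1 → b.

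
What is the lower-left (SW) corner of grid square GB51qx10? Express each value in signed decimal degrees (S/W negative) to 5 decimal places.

Field G=6, B=1: +6·20° lon, +1·10° lat → SW at lon -60°, lat -80°.
Square 5, 1: +5·2° lon, +1·1° lat → SW at lon -50°, lat -79°.
Subsquare q=16, x=23: +16·0.0833333° lon, +23·0.0416667° lat → SW at lon -48.6667°, lat -78.0417°.
Extended square 1, 0: +1·0.00833333° lon, +0·0.00416667° lat → SW at lon -48.6583°, lat -78.0417°.
latitude -78.04167, longitude -48.65833.

-78.04167, -48.65833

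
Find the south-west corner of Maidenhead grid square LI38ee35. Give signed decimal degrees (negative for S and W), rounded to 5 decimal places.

-1.81250, 46.35833

Field L=11, I=8: +11·20° lon, +8·10° lat → SW at lon 40°, lat -10°.
Square 3, 8: +3·2° lon, +8·1° lat → SW at lon 46°, lat -2°.
Subsquare e=4, e=4: +4·0.0833333° lon, +4·0.0416667° lat → SW at lon 46.3333°, lat -1.83333°.
Extended square 3, 5: +3·0.00833333° lon, +5·0.00416667° lat → SW at lon 46.3583°, lat -1.8125°.
latitude -1.81250, longitude 46.35833.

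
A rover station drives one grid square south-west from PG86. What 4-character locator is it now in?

PG75

Longitude square 8; −1 → 7.
Latitude square 6; −1 → 5.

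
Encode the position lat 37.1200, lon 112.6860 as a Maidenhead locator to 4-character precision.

Add 180° to longitude and 90° to latitude: 292.69, 127.12.
Field: 292.69/20 → 14 → O, 127.12/10 → 12 → M; chars OM.
Square: 12.69/2 → 6, 7.12/1 → 7; chars 67.

OM67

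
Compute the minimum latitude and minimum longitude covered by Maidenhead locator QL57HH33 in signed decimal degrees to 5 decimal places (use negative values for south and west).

Field Q=16, L=11: +16·20° lon, +11·10° lat → SW at lon 140°, lat 20°.
Square 5, 7: +5·2° lon, +7·1° lat → SW at lon 150°, lat 27°.
Subsquare h=7, h=7: +7·0.0833333° lon, +7·0.0416667° lat → SW at lon 150.583°, lat 27.2917°.
Extended square 3, 3: +3·0.00833333° lon, +3·0.00416667° lat → SW at lon 150.608°, lat 27.3042°.
latitude 27.30417, longitude 150.60833.

27.30417, 150.60833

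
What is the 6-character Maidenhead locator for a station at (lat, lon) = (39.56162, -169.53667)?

AM59fn

Shift to the Maidenhead origin (180°W, 90°S): lon 10.4633, lat 129.5616.
Field: 10.4633/20 → 0 → A, 129.5616/10 → 12 → M; chars AM.
Square: 10.4633/2 → 5, 9.5616/1 → 9; chars 59.
Subsquare: 0.4633/0.0833333 → 5 → f, 0.5616/0.0416667 → 13 → n; chars fn.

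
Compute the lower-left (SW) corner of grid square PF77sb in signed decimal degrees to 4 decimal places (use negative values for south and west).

Field P=15, F=5: +15·20° lon, +5·10° lat → SW at lon 120°, lat -40°.
Square 7, 7: +7·2° lon, +7·1° lat → SW at lon 134°, lat -33°.
Subsquare s=18, b=1: +18·0.0833333° lon, +1·0.0416667° lat → SW at lon 135.5°, lat -32.9583°.
latitude -32.9583, longitude 135.5000.

-32.9583, 135.5000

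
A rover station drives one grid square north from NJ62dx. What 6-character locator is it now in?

Latitude subsquare x = 23; +1 → 24, wraps to 0 = a, carry into square.
Latitude square 2; +1 → 3.
The longitude characters are unchanged.

NJ63da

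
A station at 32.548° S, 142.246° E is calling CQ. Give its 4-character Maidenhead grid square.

QF17

Add 180° to longitude and 90° to latitude: 322.25, 57.45.
Field (20°×10°, letters A–R): 322.25/20 → 16 → Q, 57.45/10 → 5 → F; chars QF.
Square (2°×1°, digits 0–9): 2.25/2 → 1, 7.45/1 → 7; chars 17.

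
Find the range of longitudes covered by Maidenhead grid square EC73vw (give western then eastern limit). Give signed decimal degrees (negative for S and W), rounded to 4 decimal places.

-84.2500, -84.1667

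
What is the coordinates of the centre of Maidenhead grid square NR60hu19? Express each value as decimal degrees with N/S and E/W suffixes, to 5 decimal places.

80.87292° N, 92.59583° E

Field N=13, R=17: +13·20° lon, +17·10° lat → SW at lon 80°, lat 80°.
Square 6, 0: +6·2° lon, +0·1° lat → SW at lon 92°, lat 80°.
Subsquare h=7, u=20: +7·0.0833333° lon, +20·0.0416667° lat → SW at lon 92.5833°, lat 80.8333°.
Extended square 1, 9: +1·0.00833333° lon, +9·0.00416667° lat → SW at lon 92.5917°, lat 80.8708°.
Cell spans 0.00833333° lon × 0.00416667° lat. Centre is SW corner plus half of each.
latitude 80.87292° N, longitude 92.59583° E.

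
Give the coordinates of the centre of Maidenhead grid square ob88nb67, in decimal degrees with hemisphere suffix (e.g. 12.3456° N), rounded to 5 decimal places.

Field O=14, B=1: +14·20° lon, +1·10° lat → SW at lon 100°, lat -80°.
Square 8, 8: +8·2° lon, +8·1° lat → SW at lon 116°, lat -72°.
Subsquare n=13, b=1: +13·0.0833333° lon, +1·0.0416667° lat → SW at lon 117.083°, lat -71.9583°.
Extended square 6, 7: +6·0.00833333° lon, +7·0.00416667° lat → SW at lon 117.133°, lat -71.9292°.
Cell spans 0.00833333° lon × 0.00416667° lat. Centre is SW corner plus half of each.
latitude 71.92708° S, longitude 117.13750° E.

71.92708° S, 117.13750° E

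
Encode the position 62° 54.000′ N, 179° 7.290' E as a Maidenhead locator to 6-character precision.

RP92nv

Offset from 180°W / 90°S: lon 359.1215°, lat 152.9000°.
Field: 359.1215/20 → 17 → R, 152.9000/10 → 15 → P; chars RP.
Square: 19.1215/2 → 9, 2.9000/1 → 2; chars 92.
Subsquare: 1.1215/0.0833333 → 13 → n, 0.9000/0.0416667 → 21 → v; chars nv.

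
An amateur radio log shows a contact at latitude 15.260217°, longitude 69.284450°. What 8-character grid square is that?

MK45pg42

Offset from 180°W / 90°S: lon 249.28445°, lat 105.26022°.
Field: lon ⌊249.28445/20⌋ = 12 → M; lat ⌊105.26022/10⌋ = 10 → K.
Square: lon ⌊9.28445/2⌋ = 4; lat ⌊5.26022/1⌋ = 5.
Subsquare: lon ⌊1.28445/0.0833333⌋ = 15 → p; lat ⌊0.26022/0.0416667⌋ = 6 → g.
Extended square: lon ⌊0.03445/0.00833333⌋ = 4; lat ⌊0.01022/0.00416667⌋ = 2.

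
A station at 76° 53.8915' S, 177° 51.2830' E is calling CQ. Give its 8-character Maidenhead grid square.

RB83wc24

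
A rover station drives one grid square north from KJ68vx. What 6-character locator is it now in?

KJ69va

Latitude subsquare x = 23; +1 → 24, wraps to 0 = a, carry into square.
Latitude square 8; +1 → 9.
The longitude characters are unchanged.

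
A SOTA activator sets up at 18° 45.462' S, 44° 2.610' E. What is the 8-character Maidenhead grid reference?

Offset from 180°W / 90°S: lon 224.04350°, lat 71.24230°.
Field: 224.04350/20 → 11 → L, 71.24230/10 → 7 → H; chars LH.
Square: 4.04350/2 → 2, 1.24230/1 → 1; chars 21.
Subsquare: 0.04350/0.0833333 → 0 → a, 0.24230/0.0416667 → 5 → f; chars af.
Extended square: 0.04350/0.00833333 → 5, 0.03397/0.00416667 → 8; chars 58.

LH21af58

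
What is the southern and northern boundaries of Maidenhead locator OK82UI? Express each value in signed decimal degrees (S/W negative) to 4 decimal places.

12.3333, 12.3750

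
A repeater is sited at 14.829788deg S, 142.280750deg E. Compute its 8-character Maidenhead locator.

QH15de30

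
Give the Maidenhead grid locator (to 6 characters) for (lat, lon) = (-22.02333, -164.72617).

Shift to the Maidenhead origin (180°W, 90°S): lon 15.2738, lat 67.9767.
Field: 15.2738/20 → 0 → A, 67.9767/10 → 6 → G; chars AG.
Square: 15.2738/2 → 7, 7.9767/1 → 7; chars 77.
Subsquare: 1.2738/0.0833333 → 15 → p, 0.9767/0.0416667 → 23 → x; chars px.

AG77px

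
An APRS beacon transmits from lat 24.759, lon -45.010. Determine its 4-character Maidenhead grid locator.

GL74

Shift to the Maidenhead origin (180°W, 90°S): lon 134.99, lat 114.76.
Field: 134.99/20 → 6 → G, 114.76/10 → 11 → L; chars GL.
Square: 14.99/2 → 7, 4.76/1 → 4; chars 74.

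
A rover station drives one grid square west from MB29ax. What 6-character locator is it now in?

MB19xx

Longitude subsquare a = 0; −1 → -1, wraps to 23 = x, carry into square.
Longitude square 2; −1 → 1.
The latitude characters are unchanged.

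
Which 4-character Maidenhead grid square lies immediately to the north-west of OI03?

Longitude square 0; −1 → -1, wraps to 9, carry into field.
Longitude field O = 14; −1 → 13 = N.
Latitude square 3; +1 → 4.

NI94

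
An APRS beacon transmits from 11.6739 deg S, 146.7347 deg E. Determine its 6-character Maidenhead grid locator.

QH38ih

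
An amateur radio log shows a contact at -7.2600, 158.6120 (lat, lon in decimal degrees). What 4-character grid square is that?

Add 180° to longitude and 90° to latitude: 338.61, 82.74.
Field (20°×10°, letters A–R): 338.61/20 → 16 → Q, 82.74/10 → 8 → I; chars QI.
Square (2°×1°, digits 0–9): 18.61/2 → 9, 2.74/1 → 2; chars 92.

QI92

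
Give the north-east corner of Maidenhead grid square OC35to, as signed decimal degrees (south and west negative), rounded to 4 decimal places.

Field O=14, C=2: +14·20° lon, +2·10° lat → SW at lon 100°, lat -70°.
Square 3, 5: +3·2° lon, +5·1° lat → SW at lon 106°, lat -65°.
Subsquare t=19, o=14: +19·0.0833333° lon, +14·0.0416667° lat → SW at lon 107.583°, lat -64.4167°.
Cell spans 0.0833333° lon × 0.0416667° lat. NE corner is SW corner plus one full cell.
latitude -64.3750, longitude 107.6667.

-64.3750, 107.6667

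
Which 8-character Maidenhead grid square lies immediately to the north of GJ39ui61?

GJ39ui62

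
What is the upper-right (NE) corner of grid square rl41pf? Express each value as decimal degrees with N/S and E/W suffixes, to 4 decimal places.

21.2500° N, 169.3333° E

Field R=17, L=11: +17·20° lon, +11·10° lat → SW at lon 160°, lat 20°.
Square 4, 1: +4·2° lon, +1·1° lat → SW at lon 168°, lat 21°.
Subsquare p=15, f=5: +15·0.0833333° lon, +5·0.0416667° lat → SW at lon 169.25°, lat 21.2083°.
Cell spans 0.0833333° lon × 0.0416667° lat. NE corner is SW corner plus one full cell.
latitude 21.2500° N, longitude 169.3333° E.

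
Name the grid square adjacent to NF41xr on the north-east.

NF51as

Longitude subsquare x = 23; +1 → 24, wraps to 0 = a, carry into square.
Longitude square 4; +1 → 5.
Latitude subsquare r = 17; +1 → 18 = s.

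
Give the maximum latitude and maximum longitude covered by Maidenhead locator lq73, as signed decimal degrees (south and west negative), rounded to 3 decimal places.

Field L=11, Q=16: +11·20° lon, +16·10° lat → SW at lon 40°, lat 70°.
Square 7, 3: +7·2° lon, +3·1° lat → SW at lon 54°, lat 73°.
Cell spans 2° lon × 1° lat. NE corner is SW corner plus one full cell.
latitude 74.000, longitude 56.000.

74.000, 56.000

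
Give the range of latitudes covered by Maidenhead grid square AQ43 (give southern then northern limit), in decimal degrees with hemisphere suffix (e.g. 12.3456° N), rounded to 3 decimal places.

Field A=0, Q=16: +0·20° lon, +16·10° lat → SW at lon -180°, lat 70°.
Square 4, 3: +4·2° lon, +3·1° lat → SW at lon -172°, lat 73°.
Cell spans 2° lon × 1° lat.
south 73.000° N, north 74.000° N.

73.000° N, 74.000° N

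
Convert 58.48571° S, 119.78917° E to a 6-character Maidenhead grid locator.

OD91vm

Shift to the Maidenhead origin (180°W, 90°S): lon 299.7892, lat 31.5143.
Field: 299.7892/20 → 14 → O, 31.5143/10 → 3 → D; chars OD.
Square: 19.7892/2 → 9, 1.5143/1 → 1; chars 91.
Subsquare: 1.7892/0.0833333 → 21 → v, 0.5143/0.0416667 → 12 → m; chars vm.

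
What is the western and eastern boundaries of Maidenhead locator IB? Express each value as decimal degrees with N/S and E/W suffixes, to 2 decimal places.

Field I=8, B=1: +8·20° lon, +1·10° lat → SW at lon -20°, lat -80°.
Cell spans 20° lon × 10° lat.
west 20.00° W, east 0.00° E.

20.00° W, 0.00° E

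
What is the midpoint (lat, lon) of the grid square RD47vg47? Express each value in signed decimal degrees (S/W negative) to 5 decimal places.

Field R=17, D=3: +17·20° lon, +3·10° lat → SW at lon 160°, lat -60°.
Square 4, 7: +4·2° lon, +7·1° lat → SW at lon 168°, lat -53°.
Subsquare v=21, g=6: +21·0.0833333° lon, +6·0.0416667° lat → SW at lon 169.75°, lat -52.75°.
Extended square 4, 7: +4·0.00833333° lon, +7·0.00416667° lat → SW at lon 169.783°, lat -52.7208°.
Cell spans 0.00833333° lon × 0.00416667° lat. Centre is SW corner plus half of each.
latitude -52.71875, longitude 169.78750.

-52.71875, 169.78750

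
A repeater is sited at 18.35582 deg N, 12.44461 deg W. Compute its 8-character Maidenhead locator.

IK38si65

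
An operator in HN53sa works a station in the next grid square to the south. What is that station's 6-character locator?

HN52sx

Latitude subsquare a = 0; −1 → -1, wraps to 23 = x, carry into square.
Latitude square 3; −1 → 2.
The longitude characters are unchanged.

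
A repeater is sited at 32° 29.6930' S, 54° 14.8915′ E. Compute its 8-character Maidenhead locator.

LF77cm91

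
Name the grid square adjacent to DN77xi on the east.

DN87ai

Longitude subsquare x = 23; +1 → 24, wraps to 0 = a, carry into square.
Longitude square 7; +1 → 8.
The latitude characters are unchanged.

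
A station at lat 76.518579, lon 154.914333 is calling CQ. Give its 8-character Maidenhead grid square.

QQ76km94

Offset from 180°W / 90°S: lon 334.91433°, lat 166.51858°.
Field: 334.91433/20 → 16 → Q, 166.51858/10 → 16 → Q; chars QQ.
Square: 14.91433/2 → 7, 6.51858/1 → 6; chars 76.
Subsquare: 0.91433/0.0833333 → 10 → k, 0.51858/0.0416667 → 12 → m; chars km.
Extended square: 0.08100/0.00833333 → 9, 0.01858/0.00416667 → 4; chars 94.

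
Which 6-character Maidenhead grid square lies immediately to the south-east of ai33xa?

AI42ax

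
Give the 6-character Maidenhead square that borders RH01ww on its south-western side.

RH01vv

Longitude subsquare w = 22; −1 → 21 = v.
Latitude subsquare w = 22; −1 → 21 = v.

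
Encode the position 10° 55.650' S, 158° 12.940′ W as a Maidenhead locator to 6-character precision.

Shift to the Maidenhead origin (180°W, 90°S): lon 21.7843, lat 79.0725.
Field (20°×10°, letters A–R): 21.7843/20 → 1 → B, 79.0725/10 → 7 → H; chars BH.
Square (2°×1°, digits 0–9): 1.7843/2 → 0, 9.0725/1 → 9; chars 09.
Subsquare (5′×2.5′, letters a–x): 1.7843/0.0833333 → 21 → v, 0.0725/0.0416667 → 1 → b; chars vb.

BH09vb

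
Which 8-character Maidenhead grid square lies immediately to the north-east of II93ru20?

II93ru31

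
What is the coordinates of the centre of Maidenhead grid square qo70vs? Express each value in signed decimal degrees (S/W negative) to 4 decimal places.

Field Q=16, O=14: +16·20° lon, +14·10° lat → SW at lon 140°, lat 50°.
Square 7, 0: +7·2° lon, +0·1° lat → SW at lon 154°, lat 50°.
Subsquare v=21, s=18: +21·0.0833333° lon, +18·0.0416667° lat → SW at lon 155.75°, lat 50.75°.
Cell spans 0.0833333° lon × 0.0416667° lat. Centre is SW corner plus half of each.
latitude 50.7708, longitude 155.7917.

50.7708, 155.7917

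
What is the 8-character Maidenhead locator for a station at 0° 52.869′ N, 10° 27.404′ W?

IJ40sv51

Shift to the Maidenhead origin (180°W, 90°S): lon 169.54327, lat 90.88115.
Field (20°×10°, letters A–R): lon ⌊169.54327/20⌋ = 8 → I; lat ⌊90.88115/10⌋ = 9 → J.
Square (2°×1°, digits 0–9): lon ⌊9.54327/2⌋ = 4; lat ⌊0.88115/1⌋ = 0.
Subsquare (5′×2.5′, letters a–x): lon ⌊1.54327/0.0833333⌋ = 18 → s; lat ⌊0.88115/0.0416667⌋ = 21 → v.
Extended square (30″×15″, digits 0–9): lon ⌊0.04327/0.00833333⌋ = 5; lat ⌊0.00615/0.00416667⌋ = 1.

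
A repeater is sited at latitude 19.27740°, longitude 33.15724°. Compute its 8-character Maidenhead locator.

Shift to the Maidenhead origin (180°W, 90°S): lon 213.15724, lat 109.27740.
Field (20°×10°, letters A–R): 213.15724/20 → 10 → K, 109.27740/10 → 10 → K; chars KK.
Square (2°×1°, digits 0–9): 13.15724/2 → 6, 9.27740/1 → 9; chars 69.
Subsquare (5′×2.5′, letters a–x): 1.15724/0.0833333 → 13 → n, 0.27740/0.0416667 → 6 → g; chars ng.
Extended square (30″×15″, digits 0–9): 0.07391/0.00833333 → 8, 0.02740/0.00416667 → 6; chars 86.

KK69ng86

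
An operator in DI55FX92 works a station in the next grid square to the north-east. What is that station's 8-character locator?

DI55gx03

Longitude extended square 9; +1 → 10, wraps to 0, carry into subsquare.
Longitude subsquare f = 5; +1 → 6 = g.
Latitude extended square 2; +1 → 3.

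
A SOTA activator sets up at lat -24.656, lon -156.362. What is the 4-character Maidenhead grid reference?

BG15

Offset from 180°W / 90°S: lon 23.64°, lat 65.34°.
Field: lon ⌊23.64/20⌋ = 1 → B; lat ⌊65.34/10⌋ = 6 → G.
Square: lon ⌊3.64/2⌋ = 1; lat ⌊5.34/1⌋ = 5.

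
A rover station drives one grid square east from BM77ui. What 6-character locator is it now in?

BM77vi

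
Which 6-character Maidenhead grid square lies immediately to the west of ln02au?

KN92xu

Longitude subsquare a = 0; −1 → -1, wraps to 23 = x, carry into square.
Longitude square 0; −1 → -1, wraps to 9, carry into field.
Longitude field L = 11; −1 → 10 = K.
The latitude characters are unchanged.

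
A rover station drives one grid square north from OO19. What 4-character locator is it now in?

OP10

Latitude square 9; +1 → 10, wraps to 0, carry into field.
Latitude field O = 14; +1 → 15 = P.
The longitude characters are unchanged.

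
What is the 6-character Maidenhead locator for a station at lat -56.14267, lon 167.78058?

RD33vu

Offset from 180°W / 90°S: lon 347.7806°, lat 33.8573°.
Field: 347.7806/20 → 17 → R, 33.8573/10 → 3 → D; chars RD.
Square: 7.7806/2 → 3, 3.8573/1 → 3; chars 33.
Subsquare: 1.7806/0.0833333 → 21 → v, 0.8573/0.0416667 → 20 → u; chars vu.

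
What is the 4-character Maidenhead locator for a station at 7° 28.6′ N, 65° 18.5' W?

FJ77

Offset from 180°W / 90°S: lon 114.69°, lat 97.48°.
Field: lon ⌊114.69/20⌋ = 5 → F; lat ⌊97.48/10⌋ = 9 → J.
Square: lon ⌊14.69/2⌋ = 7; lat ⌊7.48/1⌋ = 7.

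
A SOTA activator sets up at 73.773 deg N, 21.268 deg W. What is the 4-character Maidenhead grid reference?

Add 180° to longitude and 90° to latitude: 158.73, 163.77.
Field: lon ⌊158.73/20⌋ = 7 → H; lat ⌊163.77/10⌋ = 16 → Q.
Square: lon ⌊18.73/2⌋ = 9; lat ⌊3.77/1⌋ = 3.

HQ93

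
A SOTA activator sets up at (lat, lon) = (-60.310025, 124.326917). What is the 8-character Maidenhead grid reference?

PC29dq95

Shift to the Maidenhead origin (180°W, 90°S): lon 304.32692, lat 29.68997.
Field (20°×10°, letters A–R): lon ⌊304.32692/20⌋ = 15 → P; lat ⌊29.68997/10⌋ = 2 → C.
Square (2°×1°, digits 0–9): lon ⌊4.32692/2⌋ = 2; lat ⌊9.68997/1⌋ = 9.
Subsquare (5′×2.5′, letters a–x): lon ⌊0.32692/0.0833333⌋ = 3 → d; lat ⌊0.68997/0.0416667⌋ = 16 → q.
Extended square (30″×15″, digits 0–9): lon ⌊0.07692/0.00833333⌋ = 9; lat ⌊0.02331/0.00416667⌋ = 5.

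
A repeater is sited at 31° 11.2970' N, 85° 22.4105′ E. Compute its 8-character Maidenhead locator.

Offset from 180°W / 90°S: lon 265.37351°, lat 121.18828°.
Field: 265.37351/20 → 13 → N, 121.18828/10 → 12 → M; chars NM.
Square: 5.37351/2 → 2, 1.18828/1 → 1; chars 21.
Subsquare: 1.37351/0.0833333 → 16 → q, 0.18828/0.0416667 → 4 → e; chars qe.
Extended square: 0.04018/0.00833333 → 4, 0.02162/0.00416667 → 5; chars 45.

NM21qe45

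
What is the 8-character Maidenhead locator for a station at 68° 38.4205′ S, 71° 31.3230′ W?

Offset from 180°W / 90°S: lon 108.47795°, lat 21.35966°.
Field: lon ⌊108.47795/20⌋ = 5 → F; lat ⌊21.35966/10⌋ = 2 → C.
Square: lon ⌊8.47795/2⌋ = 4; lat ⌊1.35966/1⌋ = 1.
Subsquare: lon ⌊0.47795/0.0833333⌋ = 5 → f; lat ⌊0.35966/0.0416667⌋ = 8 → i.
Extended square: lon ⌊0.06128/0.00833333⌋ = 7; lat ⌊0.02632/0.00416667⌋ = 6.

FC41fi76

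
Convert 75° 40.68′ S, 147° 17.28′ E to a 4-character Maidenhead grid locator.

QB34

Shift to the Maidenhead origin (180°W, 90°S): lon 327.29, lat 14.32.
Field (20°×10°, letters A–R): lon ⌊327.29/20⌋ = 16 → Q; lat ⌊14.32/10⌋ = 1 → B.
Square (2°×1°, digits 0–9): lon ⌊7.29/2⌋ = 3; lat ⌊4.32/1⌋ = 4.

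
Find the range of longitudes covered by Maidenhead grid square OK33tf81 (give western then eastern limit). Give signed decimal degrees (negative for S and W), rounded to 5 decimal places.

107.65000, 107.65833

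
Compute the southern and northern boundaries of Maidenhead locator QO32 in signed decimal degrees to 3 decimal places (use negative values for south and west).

52.000, 53.000

Field Q=16, O=14: +16·20° lon, +14·10° lat → SW at lon 140°, lat 50°.
Square 3, 2: +3·2° lon, +2·1° lat → SW at lon 146°, lat 52°.
Cell spans 2° lon × 1° lat.
south 52.000, north 53.000.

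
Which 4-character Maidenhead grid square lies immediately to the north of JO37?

Latitude square 7; +1 → 8.
The longitude characters are unchanged.

JO38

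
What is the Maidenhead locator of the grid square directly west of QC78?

QC68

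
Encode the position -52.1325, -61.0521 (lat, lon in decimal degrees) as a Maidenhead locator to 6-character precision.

FD97lu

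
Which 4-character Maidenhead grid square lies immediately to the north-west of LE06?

Longitude square 0; −1 → -1, wraps to 9, carry into field.
Longitude field L = 11; −1 → 10 = K.
Latitude square 6; +1 → 7.

KE97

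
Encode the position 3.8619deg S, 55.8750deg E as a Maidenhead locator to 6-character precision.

Add 180° to longitude and 90° to latitude: 235.8750, 86.1381.
Field: 235.8750/20 → 11 → L, 86.1381/10 → 8 → I; chars LI.
Square: 15.8750/2 → 7, 6.1381/1 → 6; chars 76.
Subsquare: 1.8750/0.0833333 → 22 → w, 0.1381/0.0416667 → 3 → d; chars wd.

LI76wd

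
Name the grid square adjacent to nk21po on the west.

Longitude subsquare p = 15; −1 → 14 = o.
The latitude characters are unchanged.

NK21oo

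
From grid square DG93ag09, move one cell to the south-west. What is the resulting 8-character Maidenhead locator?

DG83xg98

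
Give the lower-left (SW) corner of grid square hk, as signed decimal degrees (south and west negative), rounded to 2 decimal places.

Field H=7, K=10: +7·20° lon, +10·10° lat → SW at lon -40°, lat 10°.
latitude 10.00, longitude -40.00.

10.00, -40.00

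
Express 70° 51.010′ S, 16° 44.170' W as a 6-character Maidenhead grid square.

Offset from 180°W / 90°S: lon 163.2638°, lat 19.1498°.
Field: lon ⌊163.2638/20⌋ = 8 → I; lat ⌊19.1498/10⌋ = 1 → B.
Square: lon ⌊3.2638/2⌋ = 1; lat ⌊9.1498/1⌋ = 9.
Subsquare: lon ⌊1.2638/0.0833333⌋ = 15 → p; lat ⌊0.1498/0.0416667⌋ = 3 → d.

IB19pd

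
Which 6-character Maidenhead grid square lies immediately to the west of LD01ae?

KD91xe

Longitude subsquare a = 0; −1 → -1, wraps to 23 = x, carry into square.
Longitude square 0; −1 → -1, wraps to 9, carry into field.
Longitude field L = 11; −1 → 10 = K.
The latitude characters are unchanged.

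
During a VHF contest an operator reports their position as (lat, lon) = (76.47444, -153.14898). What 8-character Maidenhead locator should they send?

BQ36kl23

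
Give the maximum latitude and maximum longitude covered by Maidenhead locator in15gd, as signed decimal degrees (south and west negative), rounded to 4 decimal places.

Field I=8, N=13: +8·20° lon, +13·10° lat → SW at lon -20°, lat 40°.
Square 1, 5: +1·2° lon, +5·1° lat → SW at lon -18°, lat 45°.
Subsquare g=6, d=3: +6·0.0833333° lon, +3·0.0416667° lat → SW at lon -17.5°, lat 45.125°.
Cell spans 0.0833333° lon × 0.0416667° lat. NE corner is SW corner plus one full cell.
latitude 45.1667, longitude -17.4167.

45.1667, -17.4167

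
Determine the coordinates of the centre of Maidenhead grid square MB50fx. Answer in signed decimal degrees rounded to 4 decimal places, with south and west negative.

-79.0208, 70.4583

Field M=12, B=1: +12·20° lon, +1·10° lat → SW at lon 60°, lat -80°.
Square 5, 0: +5·2° lon, +0·1° lat → SW at lon 70°, lat -80°.
Subsquare f=5, x=23: +5·0.0833333° lon, +23·0.0416667° lat → SW at lon 70.4167°, lat -79.0417°.
Cell spans 0.0833333° lon × 0.0416667° lat. Centre is SW corner plus half of each.
latitude -79.0208, longitude 70.4583.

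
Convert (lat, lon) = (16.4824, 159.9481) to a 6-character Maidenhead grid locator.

QK96xl

Offset from 180°W / 90°S: lon 339.9481°, lat 106.4824°.
Field (20°×10°, letters A–R): 339.9481/20 → 16 → Q, 106.4824/10 → 10 → K; chars QK.
Square (2°×1°, digits 0–9): 19.9481/2 → 9, 6.4824/1 → 6; chars 96.
Subsquare (5′×2.5′, letters a–x): 1.9481/0.0833333 → 23 → x, 0.4824/0.0416667 → 11 → l; chars xl.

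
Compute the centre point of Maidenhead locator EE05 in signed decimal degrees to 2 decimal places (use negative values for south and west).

-44.50, -99.00

Field E=4, E=4: +4·20° lon, +4·10° lat → SW at lon -100°, lat -50°.
Square 0, 5: +0·2° lon, +5·1° lat → SW at lon -100°, lat -45°.
Cell spans 2° lon × 1° lat. Centre is SW corner plus half of each.
latitude -44.50, longitude -99.00.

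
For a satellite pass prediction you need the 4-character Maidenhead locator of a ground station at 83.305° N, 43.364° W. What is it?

Shift to the Maidenhead origin (180°W, 90°S): lon 136.64, lat 173.31.
Field (20°×10°, letters A–R): lon ⌊136.64/20⌋ = 6 → G; lat ⌊173.31/10⌋ = 17 → R.
Square (2°×1°, digits 0–9): lon ⌊16.64/2⌋ = 8; lat ⌊3.31/1⌋ = 3.

GR83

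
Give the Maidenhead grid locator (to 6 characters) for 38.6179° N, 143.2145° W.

BM88jo

Shift to the Maidenhead origin (180°W, 90°S): lon 36.7855, lat 128.6179.
Field (20°×10°, letters A–R): 36.7855/20 → 1 → B, 128.6179/10 → 12 → M; chars BM.
Square (2°×1°, digits 0–9): 16.7855/2 → 8, 8.6179/1 → 8; chars 88.
Subsquare (5′×2.5′, letters a–x): 0.7855/0.0833333 → 9 → j, 0.6179/0.0416667 → 14 → o; chars jo.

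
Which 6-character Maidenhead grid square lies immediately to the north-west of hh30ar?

Longitude subsquare a = 0; −1 → -1, wraps to 23 = x, carry into square.
Longitude square 3; −1 → 2.
Latitude subsquare r = 17; +1 → 18 = s.

HH20xs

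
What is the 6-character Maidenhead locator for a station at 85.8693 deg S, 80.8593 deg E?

NA04kd

Shift to the Maidenhead origin (180°W, 90°S): lon 260.8593, lat 4.1307.
Field: 260.8593/20 → 13 → N, 4.1307/10 → 0 → A; chars NA.
Square: 0.8593/2 → 0, 4.1307/1 → 4; chars 04.
Subsquare: 0.8593/0.0833333 → 10 → k, 0.1307/0.0416667 → 3 → d; chars kd.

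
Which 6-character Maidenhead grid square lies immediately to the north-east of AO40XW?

AO50ax

Longitude subsquare x = 23; +1 → 24, wraps to 0 = a, carry into square.
Longitude square 4; +1 → 5.
Latitude subsquare w = 22; +1 → 23 = x.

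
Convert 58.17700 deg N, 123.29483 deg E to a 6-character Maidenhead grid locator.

PO18pe

Shift to the Maidenhead origin (180°W, 90°S): lon 303.2948, lat 148.1770.
Field: 303.2948/20 → 15 → P, 148.1770/10 → 14 → O; chars PO.
Square: 3.2948/2 → 1, 8.1770/1 → 8; chars 18.
Subsquare: 1.2948/0.0833333 → 15 → p, 0.1770/0.0416667 → 4 → e; chars pe.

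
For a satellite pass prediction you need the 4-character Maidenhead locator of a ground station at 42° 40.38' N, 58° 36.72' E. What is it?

LN92

Add 180° to longitude and 90° to latitude: 238.61, 132.67.
Field (20°×10°, letters A–R): lon ⌊238.61/20⌋ = 11 → L; lat ⌊132.67/10⌋ = 13 → N.
Square (2°×1°, digits 0–9): lon ⌊18.61/2⌋ = 9; lat ⌊2.67/1⌋ = 2.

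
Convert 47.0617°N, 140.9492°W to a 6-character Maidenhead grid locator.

Shift to the Maidenhead origin (180°W, 90°S): lon 39.0508, lat 137.0617.
Field: 39.0508/20 → 1 → B, 137.0617/10 → 13 → N; chars BN.
Square: 19.0508/2 → 9, 7.0617/1 → 7; chars 97.
Subsquare: 1.0508/0.0833333 → 12 → m, 0.0617/0.0416667 → 1 → b; chars mb.

BN97mb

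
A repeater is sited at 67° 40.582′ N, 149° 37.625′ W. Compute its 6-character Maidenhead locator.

BP57eq

Add 180° to longitude and 90° to latitude: 30.3729, 157.6764.
Field: lon ⌊30.3729/20⌋ = 1 → B; lat ⌊157.6764/10⌋ = 15 → P.
Square: lon ⌊10.3729/2⌋ = 5; lat ⌊7.6764/1⌋ = 7.
Subsquare: lon ⌊0.3729/0.0833333⌋ = 4 → e; lat ⌊0.6764/0.0416667⌋ = 16 → q.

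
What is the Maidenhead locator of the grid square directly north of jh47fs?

JH47ft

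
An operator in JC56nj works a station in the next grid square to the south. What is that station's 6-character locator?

JC56ni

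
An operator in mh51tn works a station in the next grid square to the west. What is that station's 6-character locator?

MH51sn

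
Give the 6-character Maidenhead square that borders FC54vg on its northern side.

FC54vh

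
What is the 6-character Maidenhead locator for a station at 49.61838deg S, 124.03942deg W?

Shift to the Maidenhead origin (180°W, 90°S): lon 55.9606, lat 40.3816.
Field: lon ⌊55.9606/20⌋ = 2 → C; lat ⌊40.3816/10⌋ = 4 → E.
Square: lon ⌊15.9606/2⌋ = 7; lat ⌊0.3816/1⌋ = 0.
Subsquare: lon ⌊1.9606/0.0833333⌋ = 23 → x; lat ⌊0.3816/0.0416667⌋ = 9 → j.

CE70xj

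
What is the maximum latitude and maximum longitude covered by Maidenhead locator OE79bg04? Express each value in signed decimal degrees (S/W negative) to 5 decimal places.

-40.72917, 114.09167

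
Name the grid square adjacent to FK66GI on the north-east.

Longitude subsquare g = 6; +1 → 7 = h.
Latitude subsquare i = 8; +1 → 9 = j.

FK66hj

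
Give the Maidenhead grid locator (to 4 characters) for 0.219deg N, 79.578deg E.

MJ90

Offset from 180°W / 90°S: lon 259.58°, lat 90.22°.
Field: 259.58/20 → 12 → M, 90.22/10 → 9 → J; chars MJ.
Square: 19.58/2 → 9, 0.22/1 → 0; chars 90.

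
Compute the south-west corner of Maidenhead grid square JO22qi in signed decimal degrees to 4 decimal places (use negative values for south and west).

Field J=9, O=14: +9·20° lon, +14·10° lat → SW at lon 0°, lat 50°.
Square 2, 2: +2·2° lon, +2·1° lat → SW at lon 4°, lat 52°.
Subsquare q=16, i=8: +16·0.0833333° lon, +8·0.0416667° lat → SW at lon 5.33333°, lat 52.3333°.
latitude 52.3333, longitude 5.3333.

52.3333, 5.3333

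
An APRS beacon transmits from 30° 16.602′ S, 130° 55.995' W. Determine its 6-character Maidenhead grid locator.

Offset from 180°W / 90°S: lon 49.0668°, lat 59.7233°.
Field: 49.0668/20 → 2 → C, 59.7233/10 → 5 → F; chars CF.
Square: 9.0668/2 → 4, 9.7233/1 → 9; chars 49.
Subsquare: 1.0668/0.0833333 → 12 → m, 0.7233/0.0416667 → 17 → r; chars mr.

CF49mr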